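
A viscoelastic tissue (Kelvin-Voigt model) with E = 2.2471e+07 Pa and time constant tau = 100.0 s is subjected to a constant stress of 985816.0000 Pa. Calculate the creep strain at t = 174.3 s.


epsilon(t) = (sigma/E) * (1 - exp(-t/tau))
sigma/E = 985816.0000 / 2.2471e+07 = 0.0439
exp(-t/tau) = exp(-174.3 / 100.0) = 0.1750
epsilon = 0.0439 * (1 - 0.1750)
epsilon = 0.0362


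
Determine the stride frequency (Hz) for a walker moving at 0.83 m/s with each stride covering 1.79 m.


f = v / stride_length
f = 0.83 / 1.79
f = 0.4637


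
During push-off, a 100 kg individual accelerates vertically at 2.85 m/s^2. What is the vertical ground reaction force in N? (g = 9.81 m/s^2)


GRF = m * (g + a)
GRF = 100 * (9.81 + 2.85)
GRF = 100 * 12.6600
GRF = 1266.0000


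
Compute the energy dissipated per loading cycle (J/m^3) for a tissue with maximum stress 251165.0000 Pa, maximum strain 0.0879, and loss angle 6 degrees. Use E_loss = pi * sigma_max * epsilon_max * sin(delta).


E_loss = pi * sigma_max * epsilon_max * sin(delta)
delta = 6 deg = 0.1047 rad
sin(delta) = 0.1045
E_loss = pi * 251165.0000 * 0.0879 * 0.1045
E_loss = 7249.9070


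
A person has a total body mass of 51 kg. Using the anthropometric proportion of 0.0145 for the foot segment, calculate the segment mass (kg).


m_segment = body_mass * fraction
m_segment = 51 * 0.0145
m_segment = 0.7395


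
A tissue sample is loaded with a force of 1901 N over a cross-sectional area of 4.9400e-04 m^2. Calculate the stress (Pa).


stress = F / A
stress = 1901 / 4.9400e-04
stress = 3.8482e+06


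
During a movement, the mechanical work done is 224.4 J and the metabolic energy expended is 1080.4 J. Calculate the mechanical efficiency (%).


eta = (W_mech / E_meta) * 100
eta = (224.4 / 1080.4) * 100
ratio = 0.2077
eta = 20.7701


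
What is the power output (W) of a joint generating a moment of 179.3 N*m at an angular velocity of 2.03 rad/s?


P = M * omega
P = 179.3 * 2.03
P = 363.9790


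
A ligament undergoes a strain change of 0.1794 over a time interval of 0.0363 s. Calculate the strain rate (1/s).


strain_rate = delta_strain / delta_t
strain_rate = 0.1794 / 0.0363
strain_rate = 4.9421


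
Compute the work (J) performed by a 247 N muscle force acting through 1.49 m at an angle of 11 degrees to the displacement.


W = F * d * cos(theta)
theta = 11 deg = 0.1920 rad
cos(theta) = 0.9816
W = 247 * 1.49 * 0.9816
W = 361.2683


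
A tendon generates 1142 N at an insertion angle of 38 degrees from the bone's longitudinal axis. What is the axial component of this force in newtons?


F_eff = F_tendon * cos(theta)
theta = 38 deg = 0.6632 rad
cos(theta) = 0.7880
F_eff = 1142 * 0.7880
F_eff = 899.9083


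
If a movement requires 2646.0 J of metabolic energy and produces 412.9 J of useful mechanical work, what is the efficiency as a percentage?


eta = (W_mech / E_meta) * 100
eta = (412.9 / 2646.0) * 100
ratio = 0.1560
eta = 15.6047


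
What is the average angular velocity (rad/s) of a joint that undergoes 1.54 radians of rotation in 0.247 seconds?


omega = delta_theta / delta_t
omega = 1.54 / 0.247
omega = 6.2348


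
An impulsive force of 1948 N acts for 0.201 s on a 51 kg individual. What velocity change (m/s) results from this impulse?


J = F * dt = 1948 * 0.201 = 391.5480 N*s
delta_v = J / m
delta_v = 391.5480 / 51
delta_v = 7.6774


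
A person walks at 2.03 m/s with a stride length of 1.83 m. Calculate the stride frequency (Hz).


f = v / stride_length
f = 2.03 / 1.83
f = 1.1093


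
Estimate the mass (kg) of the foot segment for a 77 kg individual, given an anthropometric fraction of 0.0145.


m_segment = body_mass * fraction
m_segment = 77 * 0.0145
m_segment = 1.1165


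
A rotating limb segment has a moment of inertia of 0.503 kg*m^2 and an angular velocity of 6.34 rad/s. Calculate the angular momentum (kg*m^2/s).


L = I * omega
L = 0.503 * 6.34
L = 3.1890


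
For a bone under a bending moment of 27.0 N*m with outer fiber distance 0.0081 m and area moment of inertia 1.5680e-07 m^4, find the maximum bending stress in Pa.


sigma = M * c / I
sigma = 27.0 * 0.0081 / 1.5680e-07
M * c = 0.2187
sigma = 1.3948e+06


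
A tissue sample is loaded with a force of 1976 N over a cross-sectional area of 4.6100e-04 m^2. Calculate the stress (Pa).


stress = F / A
stress = 1976 / 4.6100e-04
stress = 4.2863e+06


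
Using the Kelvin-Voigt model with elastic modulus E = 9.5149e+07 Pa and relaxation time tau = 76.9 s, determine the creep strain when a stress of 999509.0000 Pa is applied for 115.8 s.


epsilon(t) = (sigma/E) * (1 - exp(-t/tau))
sigma/E = 999509.0000 / 9.5149e+07 = 0.0105
exp(-t/tau) = exp(-115.8 / 76.9) = 0.2218
epsilon = 0.0105 * (1 - 0.2218)
epsilon = 0.0082


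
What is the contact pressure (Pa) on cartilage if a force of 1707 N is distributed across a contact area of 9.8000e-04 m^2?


P = F / A
P = 1707 / 9.8000e-04
P = 1.7418e+06


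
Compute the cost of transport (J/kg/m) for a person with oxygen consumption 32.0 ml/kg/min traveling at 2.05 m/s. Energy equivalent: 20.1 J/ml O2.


Power per kg = VO2 * 20.1 / 60
Power per kg = 32.0 * 20.1 / 60 = 10.7200 W/kg
Cost = power_per_kg / speed
Cost = 10.7200 / 2.05
Cost = 5.2293


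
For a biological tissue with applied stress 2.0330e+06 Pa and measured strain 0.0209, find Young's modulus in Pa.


E = stress / strain
E = 2.0330e+06 / 0.0209
E = 9.7273e+07


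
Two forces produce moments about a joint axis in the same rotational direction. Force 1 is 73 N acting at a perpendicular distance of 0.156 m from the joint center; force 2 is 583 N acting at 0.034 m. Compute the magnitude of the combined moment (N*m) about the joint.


M = F1 * d1 + F2 * d2
M = 73 * 0.156 + 583 * 0.034
M = 11.3880 + 19.8220
M = 31.2100


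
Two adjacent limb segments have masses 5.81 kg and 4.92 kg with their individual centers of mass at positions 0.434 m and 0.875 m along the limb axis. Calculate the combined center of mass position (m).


COM = (m1*x1 + m2*x2) / (m1 + m2)
COM = (5.81*0.434 + 4.92*0.875) / (5.81 + 4.92)
Numerator = 6.8265
Denominator = 10.7300
COM = 0.6362


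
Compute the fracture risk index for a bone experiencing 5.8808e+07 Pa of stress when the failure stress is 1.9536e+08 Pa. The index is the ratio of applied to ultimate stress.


FRI = applied / ultimate
FRI = 5.8808e+07 / 1.9536e+08
FRI = 0.3010


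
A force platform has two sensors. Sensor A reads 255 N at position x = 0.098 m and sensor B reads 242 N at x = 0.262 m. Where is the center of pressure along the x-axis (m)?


COP_x = (F1*x1 + F2*x2) / (F1 + F2)
COP_x = (255*0.098 + 242*0.262) / (255 + 242)
Numerator = 88.3940
Denominator = 497
COP_x = 0.1779


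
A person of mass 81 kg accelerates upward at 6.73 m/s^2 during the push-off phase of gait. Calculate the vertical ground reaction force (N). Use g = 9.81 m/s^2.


GRF = m * (g + a)
GRF = 81 * (9.81 + 6.73)
GRF = 81 * 16.5400
GRF = 1339.7400


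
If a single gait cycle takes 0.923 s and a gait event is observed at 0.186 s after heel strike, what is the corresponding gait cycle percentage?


pct = (event_time / cycle_time) * 100
pct = (0.186 / 0.923) * 100
ratio = 0.2015
pct = 20.1517


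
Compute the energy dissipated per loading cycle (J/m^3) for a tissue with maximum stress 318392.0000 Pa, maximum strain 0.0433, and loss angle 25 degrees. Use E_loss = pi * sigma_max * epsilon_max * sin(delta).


E_loss = pi * sigma_max * epsilon_max * sin(delta)
delta = 25 deg = 0.4363 rad
sin(delta) = 0.4226
E_loss = pi * 318392.0000 * 0.0433 * 0.4226
E_loss = 18304.0914


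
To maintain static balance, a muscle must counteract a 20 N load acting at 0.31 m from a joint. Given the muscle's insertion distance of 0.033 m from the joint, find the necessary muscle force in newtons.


F_muscle = W * d_load / d_muscle
F_muscle = 20 * 0.31 / 0.033
Numerator = 6.2000
F_muscle = 187.8788


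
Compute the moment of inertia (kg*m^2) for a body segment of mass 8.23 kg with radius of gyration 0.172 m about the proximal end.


I = m * k^2
I = 8.23 * 0.172^2
k^2 = 0.0296
I = 0.2435


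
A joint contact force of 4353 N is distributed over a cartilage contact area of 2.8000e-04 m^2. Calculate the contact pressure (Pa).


P = F / A
P = 4353 / 2.8000e-04
P = 1.5546e+07


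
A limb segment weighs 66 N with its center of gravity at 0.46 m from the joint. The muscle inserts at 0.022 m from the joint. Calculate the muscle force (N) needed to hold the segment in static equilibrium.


F_muscle = W * d_load / d_muscle
F_muscle = 66 * 0.46 / 0.022
Numerator = 30.3600
F_muscle = 1380.0000


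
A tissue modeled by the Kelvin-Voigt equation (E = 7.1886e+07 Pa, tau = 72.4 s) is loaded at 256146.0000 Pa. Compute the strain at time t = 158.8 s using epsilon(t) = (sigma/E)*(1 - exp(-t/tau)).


epsilon(t) = (sigma/E) * (1 - exp(-t/tau))
sigma/E = 256146.0000 / 7.1886e+07 = 0.0036
exp(-t/tau) = exp(-158.8 / 72.4) = 0.1115
epsilon = 0.0036 * (1 - 0.1115)
epsilon = 0.0032


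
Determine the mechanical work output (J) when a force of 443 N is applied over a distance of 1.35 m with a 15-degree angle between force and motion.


W = F * d * cos(theta)
theta = 15 deg = 0.2618 rad
cos(theta) = 0.9659
W = 443 * 1.35 * 0.9659
W = 577.6719


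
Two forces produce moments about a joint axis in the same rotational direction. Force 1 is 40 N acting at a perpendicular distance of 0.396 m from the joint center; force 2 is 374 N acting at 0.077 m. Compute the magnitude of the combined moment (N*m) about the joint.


M = F1 * d1 + F2 * d2
M = 40 * 0.396 + 374 * 0.077
M = 15.8400 + 28.7980
M = 44.6380


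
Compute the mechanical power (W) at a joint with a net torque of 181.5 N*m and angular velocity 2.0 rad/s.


P = M * omega
P = 181.5 * 2.0
P = 363.0000


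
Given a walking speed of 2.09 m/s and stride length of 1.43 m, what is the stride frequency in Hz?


f = v / stride_length
f = 2.09 / 1.43
f = 1.4615


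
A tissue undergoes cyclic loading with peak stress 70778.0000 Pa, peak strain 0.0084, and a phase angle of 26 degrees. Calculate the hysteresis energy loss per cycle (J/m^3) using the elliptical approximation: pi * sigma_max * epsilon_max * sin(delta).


E_loss = pi * sigma_max * epsilon_max * sin(delta)
delta = 26 deg = 0.4538 rad
sin(delta) = 0.4384
E_loss = pi * 70778.0000 * 0.0084 * 0.4384
E_loss = 818.7841


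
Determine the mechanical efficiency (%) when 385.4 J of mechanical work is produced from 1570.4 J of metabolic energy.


eta = (W_mech / E_meta) * 100
eta = (385.4 / 1570.4) * 100
ratio = 0.2454
eta = 24.5415


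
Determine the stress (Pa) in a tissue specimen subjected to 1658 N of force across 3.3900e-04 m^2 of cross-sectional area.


stress = F / A
stress = 1658 / 3.3900e-04
stress = 4.8909e+06


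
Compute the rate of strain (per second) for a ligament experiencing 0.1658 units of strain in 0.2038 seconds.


strain_rate = delta_strain / delta_t
strain_rate = 0.1658 / 0.2038
strain_rate = 0.8135


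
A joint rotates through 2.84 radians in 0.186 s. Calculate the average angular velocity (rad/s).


omega = delta_theta / delta_t
omega = 2.84 / 0.186
omega = 15.2688


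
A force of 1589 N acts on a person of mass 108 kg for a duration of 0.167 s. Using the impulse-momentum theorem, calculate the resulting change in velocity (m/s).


J = F * dt = 1589 * 0.167 = 265.3630 N*s
delta_v = J / m
delta_v = 265.3630 / 108
delta_v = 2.4571


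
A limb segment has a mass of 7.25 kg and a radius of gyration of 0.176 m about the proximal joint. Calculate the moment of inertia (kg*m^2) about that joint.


I = m * k^2
I = 7.25 * 0.176^2
k^2 = 0.0310
I = 0.2246


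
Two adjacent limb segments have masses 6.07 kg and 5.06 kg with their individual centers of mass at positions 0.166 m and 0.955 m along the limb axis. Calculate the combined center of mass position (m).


COM = (m1*x1 + m2*x2) / (m1 + m2)
COM = (6.07*0.166 + 5.06*0.955) / (6.07 + 5.06)
Numerator = 5.8399
Denominator = 11.1300
COM = 0.5247


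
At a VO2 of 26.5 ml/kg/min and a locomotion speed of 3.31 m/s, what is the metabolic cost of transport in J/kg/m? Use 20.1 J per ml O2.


Power per kg = VO2 * 20.1 / 60
Power per kg = 26.5 * 20.1 / 60 = 8.8775 W/kg
Cost = power_per_kg / speed
Cost = 8.8775 / 3.31
Cost = 2.6820


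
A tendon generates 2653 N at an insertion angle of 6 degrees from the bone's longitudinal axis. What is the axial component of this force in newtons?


F_eff = F_tendon * cos(theta)
theta = 6 deg = 0.1047 rad
cos(theta) = 0.9945
F_eff = 2653 * 0.9945
F_eff = 2638.4666


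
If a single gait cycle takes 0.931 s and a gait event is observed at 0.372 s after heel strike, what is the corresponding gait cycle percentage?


pct = (event_time / cycle_time) * 100
pct = (0.372 / 0.931) * 100
ratio = 0.3996
pct = 39.9570


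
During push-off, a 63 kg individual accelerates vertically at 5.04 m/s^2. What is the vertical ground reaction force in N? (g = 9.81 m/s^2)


GRF = m * (g + a)
GRF = 63 * (9.81 + 5.04)
GRF = 63 * 14.8500
GRF = 935.5500


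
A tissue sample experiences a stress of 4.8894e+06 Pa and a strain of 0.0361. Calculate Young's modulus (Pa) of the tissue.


E = stress / strain
E = 4.8894e+06 / 0.0361
E = 1.3544e+08


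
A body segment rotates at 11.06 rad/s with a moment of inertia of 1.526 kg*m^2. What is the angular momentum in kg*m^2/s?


L = I * omega
L = 1.526 * 11.06
L = 16.8776


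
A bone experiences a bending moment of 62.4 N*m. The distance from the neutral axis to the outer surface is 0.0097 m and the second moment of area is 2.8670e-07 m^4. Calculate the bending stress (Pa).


sigma = M * c / I
sigma = 62.4 * 0.0097 / 2.8670e-07
M * c = 0.6053
sigma = 2.1112e+06


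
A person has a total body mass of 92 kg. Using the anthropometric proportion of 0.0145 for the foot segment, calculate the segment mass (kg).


m_segment = body_mass * fraction
m_segment = 92 * 0.0145
m_segment = 1.3340


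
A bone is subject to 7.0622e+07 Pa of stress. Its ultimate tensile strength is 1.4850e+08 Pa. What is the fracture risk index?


FRI = applied / ultimate
FRI = 7.0622e+07 / 1.4850e+08
FRI = 0.4756


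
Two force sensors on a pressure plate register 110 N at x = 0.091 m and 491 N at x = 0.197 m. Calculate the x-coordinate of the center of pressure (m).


COP_x = (F1*x1 + F2*x2) / (F1 + F2)
COP_x = (110*0.091 + 491*0.197) / (110 + 491)
Numerator = 106.7370
Denominator = 601
COP_x = 0.1776


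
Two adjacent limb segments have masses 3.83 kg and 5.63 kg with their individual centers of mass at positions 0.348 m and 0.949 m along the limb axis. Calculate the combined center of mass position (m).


COM = (m1*x1 + m2*x2) / (m1 + m2)
COM = (3.83*0.348 + 5.63*0.949) / (3.83 + 5.63)
Numerator = 6.6757
Denominator = 9.4600
COM = 0.7057


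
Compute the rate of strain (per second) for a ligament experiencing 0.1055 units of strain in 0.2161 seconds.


strain_rate = delta_strain / delta_t
strain_rate = 0.1055 / 0.2161
strain_rate = 0.4882


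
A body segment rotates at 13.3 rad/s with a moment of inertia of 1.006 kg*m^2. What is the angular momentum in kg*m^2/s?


L = I * omega
L = 1.006 * 13.3
L = 13.3798


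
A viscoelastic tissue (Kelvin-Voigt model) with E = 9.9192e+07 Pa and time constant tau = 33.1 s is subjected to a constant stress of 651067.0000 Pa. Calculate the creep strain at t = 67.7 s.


epsilon(t) = (sigma/E) * (1 - exp(-t/tau))
sigma/E = 651067.0000 / 9.9192e+07 = 0.0066
exp(-t/tau) = exp(-67.7 / 33.1) = 0.1293
epsilon = 0.0066 * (1 - 0.1293)
epsilon = 0.0057


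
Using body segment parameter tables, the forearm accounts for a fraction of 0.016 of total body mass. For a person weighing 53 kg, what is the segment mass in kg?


m_segment = body_mass * fraction
m_segment = 53 * 0.016
m_segment = 0.8480


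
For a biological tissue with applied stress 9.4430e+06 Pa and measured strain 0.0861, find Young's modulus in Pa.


E = stress / strain
E = 9.4430e+06 / 0.0861
E = 1.0967e+08


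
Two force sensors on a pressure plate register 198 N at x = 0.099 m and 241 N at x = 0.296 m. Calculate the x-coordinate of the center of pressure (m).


COP_x = (F1*x1 + F2*x2) / (F1 + F2)
COP_x = (198*0.099 + 241*0.296) / (198 + 241)
Numerator = 90.9380
Denominator = 439
COP_x = 0.2071


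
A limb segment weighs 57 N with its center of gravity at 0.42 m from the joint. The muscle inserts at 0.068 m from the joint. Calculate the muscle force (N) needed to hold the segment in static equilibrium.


F_muscle = W * d_load / d_muscle
F_muscle = 57 * 0.42 / 0.068
Numerator = 23.9400
F_muscle = 352.0588


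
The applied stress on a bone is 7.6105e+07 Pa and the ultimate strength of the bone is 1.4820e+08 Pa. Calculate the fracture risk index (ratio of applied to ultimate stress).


FRI = applied / ultimate
FRI = 7.6105e+07 / 1.4820e+08
FRI = 0.5135


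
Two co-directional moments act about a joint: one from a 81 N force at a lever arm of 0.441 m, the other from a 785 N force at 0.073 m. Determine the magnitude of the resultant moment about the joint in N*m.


M = F1 * d1 + F2 * d2
M = 81 * 0.441 + 785 * 0.073
M = 35.7210 + 57.3050
M = 93.0260


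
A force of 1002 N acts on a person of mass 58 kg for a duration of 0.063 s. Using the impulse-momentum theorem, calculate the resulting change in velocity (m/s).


J = F * dt = 1002 * 0.063 = 63.1260 N*s
delta_v = J / m
delta_v = 63.1260 / 58
delta_v = 1.0884


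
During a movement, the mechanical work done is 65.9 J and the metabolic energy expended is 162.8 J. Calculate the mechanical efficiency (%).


eta = (W_mech / E_meta) * 100
eta = (65.9 / 162.8) * 100
ratio = 0.4048
eta = 40.4791


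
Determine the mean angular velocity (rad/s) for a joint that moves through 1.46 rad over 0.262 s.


omega = delta_theta / delta_t
omega = 1.46 / 0.262
omega = 5.5725


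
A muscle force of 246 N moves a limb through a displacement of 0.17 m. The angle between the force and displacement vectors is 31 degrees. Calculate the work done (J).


W = F * d * cos(theta)
theta = 31 deg = 0.5411 rad
cos(theta) = 0.8572
W = 246 * 0.17 * 0.8572
W = 35.8467


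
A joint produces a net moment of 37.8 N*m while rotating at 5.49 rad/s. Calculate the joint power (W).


P = M * omega
P = 37.8 * 5.49
P = 207.5220


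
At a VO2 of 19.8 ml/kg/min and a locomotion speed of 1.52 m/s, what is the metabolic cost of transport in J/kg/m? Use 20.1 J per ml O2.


Power per kg = VO2 * 20.1 / 60
Power per kg = 19.8 * 20.1 / 60 = 6.6330 W/kg
Cost = power_per_kg / speed
Cost = 6.6330 / 1.52
Cost = 4.3638


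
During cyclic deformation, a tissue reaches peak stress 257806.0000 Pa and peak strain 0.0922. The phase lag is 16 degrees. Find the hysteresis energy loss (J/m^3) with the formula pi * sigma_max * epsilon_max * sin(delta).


E_loss = pi * sigma_max * epsilon_max * sin(delta)
delta = 16 deg = 0.2793 rad
sin(delta) = 0.2756
E_loss = pi * 257806.0000 * 0.0922 * 0.2756
E_loss = 20583.1524


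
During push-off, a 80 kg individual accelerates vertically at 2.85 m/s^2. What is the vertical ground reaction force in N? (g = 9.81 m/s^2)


GRF = m * (g + a)
GRF = 80 * (9.81 + 2.85)
GRF = 80 * 12.6600
GRF = 1012.8000


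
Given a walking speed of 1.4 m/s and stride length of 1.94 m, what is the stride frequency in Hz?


f = v / stride_length
f = 1.4 / 1.94
f = 0.7216


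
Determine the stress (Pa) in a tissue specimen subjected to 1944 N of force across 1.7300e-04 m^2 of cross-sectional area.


stress = F / A
stress = 1944 / 1.7300e-04
stress = 1.1237e+07


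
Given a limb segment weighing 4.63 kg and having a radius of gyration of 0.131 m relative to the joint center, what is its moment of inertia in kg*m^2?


I = m * k^2
I = 4.63 * 0.131^2
k^2 = 0.0172
I = 0.0795


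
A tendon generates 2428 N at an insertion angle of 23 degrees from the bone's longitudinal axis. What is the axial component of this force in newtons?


F_eff = F_tendon * cos(theta)
theta = 23 deg = 0.4014 rad
cos(theta) = 0.9205
F_eff = 2428 * 0.9205
F_eff = 2234.9858


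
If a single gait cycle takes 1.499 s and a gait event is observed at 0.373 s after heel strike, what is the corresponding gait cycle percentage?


pct = (event_time / cycle_time) * 100
pct = (0.373 / 1.499) * 100
ratio = 0.2488
pct = 24.8833


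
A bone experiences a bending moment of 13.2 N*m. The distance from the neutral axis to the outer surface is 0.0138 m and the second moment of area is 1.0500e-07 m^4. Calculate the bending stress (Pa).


sigma = M * c / I
sigma = 13.2 * 0.0138 / 1.0500e-07
M * c = 0.1822
sigma = 1.7349e+06


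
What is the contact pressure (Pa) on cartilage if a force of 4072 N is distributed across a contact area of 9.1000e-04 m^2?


P = F / A
P = 4072 / 9.1000e-04
P = 4.4747e+06


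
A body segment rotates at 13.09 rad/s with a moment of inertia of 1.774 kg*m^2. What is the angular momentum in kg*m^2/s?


L = I * omega
L = 1.774 * 13.09
L = 23.2217


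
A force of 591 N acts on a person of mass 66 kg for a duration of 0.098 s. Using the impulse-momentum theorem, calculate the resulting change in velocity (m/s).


J = F * dt = 591 * 0.098 = 57.9180 N*s
delta_v = J / m
delta_v = 57.9180 / 66
delta_v = 0.8775


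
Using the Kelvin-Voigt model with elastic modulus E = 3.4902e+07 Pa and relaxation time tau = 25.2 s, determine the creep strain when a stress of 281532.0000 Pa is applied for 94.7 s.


epsilon(t) = (sigma/E) * (1 - exp(-t/tau))
sigma/E = 281532.0000 / 3.4902e+07 = 0.0081
exp(-t/tau) = exp(-94.7 / 25.2) = 0.0233
epsilon = 0.0081 * (1 - 0.0233)
epsilon = 0.0079


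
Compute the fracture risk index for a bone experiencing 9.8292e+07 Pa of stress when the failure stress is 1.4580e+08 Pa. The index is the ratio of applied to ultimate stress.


FRI = applied / ultimate
FRI = 9.8292e+07 / 1.4580e+08
FRI = 0.6742


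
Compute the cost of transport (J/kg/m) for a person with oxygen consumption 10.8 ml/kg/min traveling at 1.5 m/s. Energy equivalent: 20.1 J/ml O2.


Power per kg = VO2 * 20.1 / 60
Power per kg = 10.8 * 20.1 / 60 = 3.6180 W/kg
Cost = power_per_kg / speed
Cost = 3.6180 / 1.5
Cost = 2.4120


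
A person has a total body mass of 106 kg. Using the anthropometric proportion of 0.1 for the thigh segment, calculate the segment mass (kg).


m_segment = body_mass * fraction
m_segment = 106 * 0.1
m_segment = 10.6000


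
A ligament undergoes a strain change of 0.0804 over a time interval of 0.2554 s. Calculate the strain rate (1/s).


strain_rate = delta_strain / delta_t
strain_rate = 0.0804 / 0.2554
strain_rate = 0.3148


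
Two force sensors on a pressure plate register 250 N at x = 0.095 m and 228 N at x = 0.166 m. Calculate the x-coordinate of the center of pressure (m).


COP_x = (F1*x1 + F2*x2) / (F1 + F2)
COP_x = (250*0.095 + 228*0.166) / (250 + 228)
Numerator = 61.5980
Denominator = 478
COP_x = 0.1289


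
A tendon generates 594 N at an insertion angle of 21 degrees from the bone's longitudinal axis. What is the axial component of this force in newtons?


F_eff = F_tendon * cos(theta)
theta = 21 deg = 0.3665 rad
cos(theta) = 0.9336
F_eff = 594 * 0.9336
F_eff = 554.5468


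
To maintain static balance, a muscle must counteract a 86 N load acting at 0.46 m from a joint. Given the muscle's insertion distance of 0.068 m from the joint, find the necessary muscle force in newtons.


F_muscle = W * d_load / d_muscle
F_muscle = 86 * 0.46 / 0.068
Numerator = 39.5600
F_muscle = 581.7647


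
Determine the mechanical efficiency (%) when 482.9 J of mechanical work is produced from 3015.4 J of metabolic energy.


eta = (W_mech / E_meta) * 100
eta = (482.9 / 3015.4) * 100
ratio = 0.1601
eta = 16.0145


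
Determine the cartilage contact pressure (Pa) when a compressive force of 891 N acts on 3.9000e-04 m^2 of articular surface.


P = F / A
P = 891 / 3.9000e-04
P = 2.2846e+06


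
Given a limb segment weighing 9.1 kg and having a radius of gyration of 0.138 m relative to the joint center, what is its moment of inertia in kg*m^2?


I = m * k^2
I = 9.1 * 0.138^2
k^2 = 0.0190
I = 0.1733


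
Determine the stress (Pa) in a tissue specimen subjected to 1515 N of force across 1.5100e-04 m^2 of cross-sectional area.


stress = F / A
stress = 1515 / 1.5100e-04
stress = 1.0033e+07


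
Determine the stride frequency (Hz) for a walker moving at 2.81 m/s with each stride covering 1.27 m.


f = v / stride_length
f = 2.81 / 1.27
f = 2.2126


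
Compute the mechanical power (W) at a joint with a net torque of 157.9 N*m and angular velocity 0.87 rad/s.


P = M * omega
P = 157.9 * 0.87
P = 137.3730


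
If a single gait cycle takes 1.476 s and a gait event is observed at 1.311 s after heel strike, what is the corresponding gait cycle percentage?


pct = (event_time / cycle_time) * 100
pct = (1.311 / 1.476) * 100
ratio = 0.8882
pct = 88.8211


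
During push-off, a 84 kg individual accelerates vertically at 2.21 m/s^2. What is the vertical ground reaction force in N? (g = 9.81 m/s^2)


GRF = m * (g + a)
GRF = 84 * (9.81 + 2.21)
GRF = 84 * 12.0200
GRF = 1009.6800


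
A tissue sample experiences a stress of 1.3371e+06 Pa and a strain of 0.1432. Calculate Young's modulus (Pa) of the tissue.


E = stress / strain
E = 1.3371e+06 / 0.1432
E = 9.3373e+06


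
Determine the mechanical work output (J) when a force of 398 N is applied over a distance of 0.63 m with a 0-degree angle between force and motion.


W = F * d * cos(theta)
theta = 0 deg = 0.0000 rad
cos(theta) = 1.0000
W = 398 * 0.63 * 1.0000
W = 250.7400


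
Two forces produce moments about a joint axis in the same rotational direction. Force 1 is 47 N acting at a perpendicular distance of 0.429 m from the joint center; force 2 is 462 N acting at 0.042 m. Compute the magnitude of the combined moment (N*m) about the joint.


M = F1 * d1 + F2 * d2
M = 47 * 0.429 + 462 * 0.042
M = 20.1630 + 19.4040
M = 39.5670


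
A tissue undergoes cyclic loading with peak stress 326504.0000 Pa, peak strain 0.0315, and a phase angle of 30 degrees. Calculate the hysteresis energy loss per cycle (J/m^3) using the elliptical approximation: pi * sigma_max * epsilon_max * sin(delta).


E_loss = pi * sigma_max * epsilon_max * sin(delta)
delta = 30 deg = 0.5236 rad
sin(delta) = 0.5000
E_loss = pi * 326504.0000 * 0.0315 * 0.5000
E_loss = 16155.4454


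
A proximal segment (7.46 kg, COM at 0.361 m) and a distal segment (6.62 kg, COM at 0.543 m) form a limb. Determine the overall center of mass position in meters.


COM = (m1*x1 + m2*x2) / (m1 + m2)
COM = (7.46*0.361 + 6.62*0.543) / (7.46 + 6.62)
Numerator = 6.2877
Denominator = 14.0800
COM = 0.4466


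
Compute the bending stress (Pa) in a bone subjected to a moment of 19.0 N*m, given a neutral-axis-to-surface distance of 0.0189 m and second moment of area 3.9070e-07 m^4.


sigma = M * c / I
sigma = 19.0 * 0.0189 / 3.9070e-07
M * c = 0.3591
sigma = 919119.5291


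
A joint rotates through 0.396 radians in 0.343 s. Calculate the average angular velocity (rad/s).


omega = delta_theta / delta_t
omega = 0.396 / 0.343
omega = 1.1545


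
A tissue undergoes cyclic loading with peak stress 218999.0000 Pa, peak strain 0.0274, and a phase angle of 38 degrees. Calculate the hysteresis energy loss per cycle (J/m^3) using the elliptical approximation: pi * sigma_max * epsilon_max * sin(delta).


E_loss = pi * sigma_max * epsilon_max * sin(delta)
delta = 38 deg = 0.6632 rad
sin(delta) = 0.6157
E_loss = pi * 218999.0000 * 0.0274 * 0.6157
E_loss = 11606.0529


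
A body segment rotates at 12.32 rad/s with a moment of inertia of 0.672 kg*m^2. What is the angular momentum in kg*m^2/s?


L = I * omega
L = 0.672 * 12.32
L = 8.2790


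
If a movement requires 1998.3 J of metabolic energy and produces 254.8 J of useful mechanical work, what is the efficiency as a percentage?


eta = (W_mech / E_meta) * 100
eta = (254.8 / 1998.3) * 100
ratio = 0.1275
eta = 12.7508


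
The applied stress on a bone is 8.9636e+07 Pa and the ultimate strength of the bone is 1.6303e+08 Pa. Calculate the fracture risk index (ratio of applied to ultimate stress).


FRI = applied / ultimate
FRI = 8.9636e+07 / 1.6303e+08
FRI = 0.5498


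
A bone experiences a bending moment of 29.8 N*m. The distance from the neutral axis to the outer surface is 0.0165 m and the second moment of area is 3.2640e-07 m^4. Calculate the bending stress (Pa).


sigma = M * c / I
sigma = 29.8 * 0.0165 / 3.2640e-07
M * c = 0.4917
sigma = 1.5064e+06


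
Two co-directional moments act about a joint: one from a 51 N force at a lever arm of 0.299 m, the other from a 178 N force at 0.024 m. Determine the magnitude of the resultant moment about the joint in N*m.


M = F1 * d1 + F2 * d2
M = 51 * 0.299 + 178 * 0.024
M = 15.2490 + 4.2720
M = 19.5210


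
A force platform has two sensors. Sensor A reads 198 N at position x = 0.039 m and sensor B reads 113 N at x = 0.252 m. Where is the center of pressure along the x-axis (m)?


COP_x = (F1*x1 + F2*x2) / (F1 + F2)
COP_x = (198*0.039 + 113*0.252) / (198 + 113)
Numerator = 36.1980
Denominator = 311
COP_x = 0.1164


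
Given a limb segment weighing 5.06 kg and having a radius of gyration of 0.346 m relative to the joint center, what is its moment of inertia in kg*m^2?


I = m * k^2
I = 5.06 * 0.346^2
k^2 = 0.1197
I = 0.6058


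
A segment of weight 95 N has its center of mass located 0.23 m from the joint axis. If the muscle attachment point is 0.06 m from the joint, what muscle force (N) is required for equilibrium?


F_muscle = W * d_load / d_muscle
F_muscle = 95 * 0.23 / 0.06
Numerator = 21.8500
F_muscle = 364.1667


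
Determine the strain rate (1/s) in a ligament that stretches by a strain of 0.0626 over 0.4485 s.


strain_rate = delta_strain / delta_t
strain_rate = 0.0626 / 0.4485
strain_rate = 0.1396


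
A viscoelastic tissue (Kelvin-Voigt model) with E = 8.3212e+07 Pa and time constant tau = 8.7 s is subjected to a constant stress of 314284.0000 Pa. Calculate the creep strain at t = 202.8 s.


epsilon(t) = (sigma/E) * (1 - exp(-t/tau))
sigma/E = 314284.0000 / 8.3212e+07 = 0.0038
exp(-t/tau) = exp(-202.8 / 8.7) = 7.5239e-11
epsilon = 0.0038 * (1 - 7.5239e-11)
epsilon = 0.0038


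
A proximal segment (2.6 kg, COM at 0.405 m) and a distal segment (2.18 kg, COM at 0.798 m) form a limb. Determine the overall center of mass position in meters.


COM = (m1*x1 + m2*x2) / (m1 + m2)
COM = (2.6*0.405 + 2.18*0.798) / (2.6 + 2.18)
Numerator = 2.7926
Denominator = 4.7800
COM = 0.5842


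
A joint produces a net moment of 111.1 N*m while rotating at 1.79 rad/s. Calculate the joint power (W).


P = M * omega
P = 111.1 * 1.79
P = 198.8690


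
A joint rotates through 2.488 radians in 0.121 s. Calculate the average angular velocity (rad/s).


omega = delta_theta / delta_t
omega = 2.488 / 0.121
omega = 20.5620


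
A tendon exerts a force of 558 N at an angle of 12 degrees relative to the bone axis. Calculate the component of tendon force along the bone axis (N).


F_eff = F_tendon * cos(theta)
theta = 12 deg = 0.2094 rad
cos(theta) = 0.9781
F_eff = 558 * 0.9781
F_eff = 545.8064


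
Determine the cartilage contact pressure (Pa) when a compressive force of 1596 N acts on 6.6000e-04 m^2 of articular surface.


P = F / A
P = 1596 / 6.6000e-04
P = 2.4182e+06


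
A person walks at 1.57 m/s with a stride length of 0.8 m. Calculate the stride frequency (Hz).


f = v / stride_length
f = 1.57 / 0.8
f = 1.9625


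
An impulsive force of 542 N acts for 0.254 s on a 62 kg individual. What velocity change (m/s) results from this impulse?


J = F * dt = 542 * 0.254 = 137.6680 N*s
delta_v = J / m
delta_v = 137.6680 / 62
delta_v = 2.2205


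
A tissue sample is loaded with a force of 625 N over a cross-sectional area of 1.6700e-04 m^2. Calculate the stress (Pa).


stress = F / A
stress = 625 / 1.6700e-04
stress = 3.7425e+06


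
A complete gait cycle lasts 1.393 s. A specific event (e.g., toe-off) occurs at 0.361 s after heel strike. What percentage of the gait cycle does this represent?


pct = (event_time / cycle_time) * 100
pct = (0.361 / 1.393) * 100
ratio = 0.2592
pct = 25.9153


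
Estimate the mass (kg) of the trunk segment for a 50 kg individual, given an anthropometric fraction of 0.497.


m_segment = body_mass * fraction
m_segment = 50 * 0.497
m_segment = 24.8500


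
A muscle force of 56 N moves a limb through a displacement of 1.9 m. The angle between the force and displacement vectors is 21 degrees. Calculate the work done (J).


W = F * d * cos(theta)
theta = 21 deg = 0.3665 rad
cos(theta) = 0.9336
W = 56 * 1.9 * 0.9336
W = 99.3330


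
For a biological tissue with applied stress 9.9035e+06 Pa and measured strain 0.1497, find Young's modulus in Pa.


E = stress / strain
E = 9.9035e+06 / 0.1497
E = 6.6156e+07


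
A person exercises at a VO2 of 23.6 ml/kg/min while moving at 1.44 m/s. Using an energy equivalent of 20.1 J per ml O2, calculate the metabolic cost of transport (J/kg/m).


Power per kg = VO2 * 20.1 / 60
Power per kg = 23.6 * 20.1 / 60 = 7.9060 W/kg
Cost = power_per_kg / speed
Cost = 7.9060 / 1.44
Cost = 5.4903


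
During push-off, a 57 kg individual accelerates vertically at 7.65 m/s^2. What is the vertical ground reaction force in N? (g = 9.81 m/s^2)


GRF = m * (g + a)
GRF = 57 * (9.81 + 7.65)
GRF = 57 * 17.4600
GRF = 995.2200


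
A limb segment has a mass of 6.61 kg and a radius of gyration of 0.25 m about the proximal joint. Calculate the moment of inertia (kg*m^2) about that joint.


I = m * k^2
I = 6.61 * 0.25^2
k^2 = 0.0625
I = 0.4131


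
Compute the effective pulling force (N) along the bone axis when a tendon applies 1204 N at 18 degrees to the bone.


F_eff = F_tendon * cos(theta)
theta = 18 deg = 0.3142 rad
cos(theta) = 0.9511
F_eff = 1204 * 0.9511
F_eff = 1145.0720


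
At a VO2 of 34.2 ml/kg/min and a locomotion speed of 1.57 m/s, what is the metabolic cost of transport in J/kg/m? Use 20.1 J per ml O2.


Power per kg = VO2 * 20.1 / 60
Power per kg = 34.2 * 20.1 / 60 = 11.4570 W/kg
Cost = power_per_kg / speed
Cost = 11.4570 / 1.57
Cost = 7.2975


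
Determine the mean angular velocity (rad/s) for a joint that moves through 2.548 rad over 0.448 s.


omega = delta_theta / delta_t
omega = 2.548 / 0.448
omega = 5.6875


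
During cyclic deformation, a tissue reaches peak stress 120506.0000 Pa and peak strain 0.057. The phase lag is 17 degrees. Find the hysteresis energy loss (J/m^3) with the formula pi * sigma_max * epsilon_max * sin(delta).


E_loss = pi * sigma_max * epsilon_max * sin(delta)
delta = 17 deg = 0.2967 rad
sin(delta) = 0.2924
E_loss = pi * 120506.0000 * 0.057 * 0.2924
E_loss = 6309.1193


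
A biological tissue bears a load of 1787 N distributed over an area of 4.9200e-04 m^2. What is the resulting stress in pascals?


stress = F / A
stress = 1787 / 4.9200e-04
stress = 3.6321e+06


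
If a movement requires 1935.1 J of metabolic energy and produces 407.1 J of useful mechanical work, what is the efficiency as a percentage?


eta = (W_mech / E_meta) * 100
eta = (407.1 / 1935.1) * 100
ratio = 0.2104
eta = 21.0377


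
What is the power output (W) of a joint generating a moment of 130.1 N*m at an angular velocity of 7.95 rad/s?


P = M * omega
P = 130.1 * 7.95
P = 1034.2950


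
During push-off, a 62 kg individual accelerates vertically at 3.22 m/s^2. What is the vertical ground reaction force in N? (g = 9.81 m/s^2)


GRF = m * (g + a)
GRF = 62 * (9.81 + 3.22)
GRF = 62 * 13.0300
GRF = 807.8600


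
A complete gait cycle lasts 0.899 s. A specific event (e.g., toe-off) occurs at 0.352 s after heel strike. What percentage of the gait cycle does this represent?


pct = (event_time / cycle_time) * 100
pct = (0.352 / 0.899) * 100
ratio = 0.3915
pct = 39.1546


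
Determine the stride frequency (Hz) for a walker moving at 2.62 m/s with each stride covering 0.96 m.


f = v / stride_length
f = 2.62 / 0.96
f = 2.7292


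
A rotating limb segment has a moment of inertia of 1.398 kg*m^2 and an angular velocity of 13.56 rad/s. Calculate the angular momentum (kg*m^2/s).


L = I * omega
L = 1.398 * 13.56
L = 18.9569


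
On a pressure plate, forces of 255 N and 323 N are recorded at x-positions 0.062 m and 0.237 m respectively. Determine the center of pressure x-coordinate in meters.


COP_x = (F1*x1 + F2*x2) / (F1 + F2)
COP_x = (255*0.062 + 323*0.237) / (255 + 323)
Numerator = 92.3610
Denominator = 578
COP_x = 0.1598


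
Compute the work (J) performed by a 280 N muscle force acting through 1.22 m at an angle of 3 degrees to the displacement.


W = F * d * cos(theta)
theta = 3 deg = 0.0524 rad
cos(theta) = 0.9986
W = 280 * 1.22 * 0.9986
W = 341.1318


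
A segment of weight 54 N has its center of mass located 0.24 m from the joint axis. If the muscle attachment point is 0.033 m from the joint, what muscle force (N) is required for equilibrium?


F_muscle = W * d_load / d_muscle
F_muscle = 54 * 0.24 / 0.033
Numerator = 12.9600
F_muscle = 392.7273


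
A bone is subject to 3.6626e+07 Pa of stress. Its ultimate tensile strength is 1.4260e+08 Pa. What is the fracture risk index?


FRI = applied / ultimate
FRI = 3.6626e+07 / 1.4260e+08
FRI = 0.2568


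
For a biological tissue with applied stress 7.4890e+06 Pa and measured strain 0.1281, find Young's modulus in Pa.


E = stress / strain
E = 7.4890e+06 / 0.1281
E = 5.8462e+07


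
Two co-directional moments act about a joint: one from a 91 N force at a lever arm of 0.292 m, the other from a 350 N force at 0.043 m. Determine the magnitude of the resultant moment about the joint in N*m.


M = F1 * d1 + F2 * d2
M = 91 * 0.292 + 350 * 0.043
M = 26.5720 + 15.0500
M = 41.6220


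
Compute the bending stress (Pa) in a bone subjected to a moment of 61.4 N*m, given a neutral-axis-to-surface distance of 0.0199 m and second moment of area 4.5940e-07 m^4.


sigma = M * c / I
sigma = 61.4 * 0.0199 / 4.5940e-07
M * c = 1.2219
sigma = 2.6597e+06


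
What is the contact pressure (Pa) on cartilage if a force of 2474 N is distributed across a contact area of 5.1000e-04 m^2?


P = F / A
P = 2474 / 5.1000e-04
P = 4.8510e+06


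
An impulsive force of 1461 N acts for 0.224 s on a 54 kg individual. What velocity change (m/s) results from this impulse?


J = F * dt = 1461 * 0.224 = 327.2640 N*s
delta_v = J / m
delta_v = 327.2640 / 54
delta_v = 6.0604


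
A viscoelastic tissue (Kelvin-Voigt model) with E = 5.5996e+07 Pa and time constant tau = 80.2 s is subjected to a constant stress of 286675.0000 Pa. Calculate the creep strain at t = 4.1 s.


epsilon(t) = (sigma/E) * (1 - exp(-t/tau))
sigma/E = 286675.0000 / 5.5996e+07 = 0.0051
exp(-t/tau) = exp(-4.1 / 80.2) = 0.9502
epsilon = 0.0051 * (1 - 0.9502)
epsilon = 2.5515e-04


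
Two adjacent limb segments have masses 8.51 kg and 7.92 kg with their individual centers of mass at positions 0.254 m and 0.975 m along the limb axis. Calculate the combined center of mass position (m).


COM = (m1*x1 + m2*x2) / (m1 + m2)
COM = (8.51*0.254 + 7.92*0.975) / (8.51 + 7.92)
Numerator = 9.8835
Denominator = 16.4300
COM = 0.6016


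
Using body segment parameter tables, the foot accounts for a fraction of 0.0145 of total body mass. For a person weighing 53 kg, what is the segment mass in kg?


m_segment = body_mass * fraction
m_segment = 53 * 0.0145
m_segment = 0.7685


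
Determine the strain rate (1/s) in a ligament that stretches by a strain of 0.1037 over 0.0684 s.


strain_rate = delta_strain / delta_t
strain_rate = 0.1037 / 0.0684
strain_rate = 1.5161
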